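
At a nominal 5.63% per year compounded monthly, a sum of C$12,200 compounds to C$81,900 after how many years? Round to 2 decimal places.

33.90 years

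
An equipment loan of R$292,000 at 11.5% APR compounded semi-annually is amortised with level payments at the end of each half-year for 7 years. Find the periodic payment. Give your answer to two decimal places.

i = 0.115/2 = 0.0575 per half-year; n = 7·2 = 14.
Annuity-PV factor = 9.440576; PMT = 292000 / 9.440576 = 30,930.3146

R$30,930.31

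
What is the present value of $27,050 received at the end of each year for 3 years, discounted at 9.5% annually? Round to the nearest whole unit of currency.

PV = 27050 × [1 − (1+0.095)^(−3)] / 0.095 = 27050 × 2.508907 = 67,865.9297

$67,866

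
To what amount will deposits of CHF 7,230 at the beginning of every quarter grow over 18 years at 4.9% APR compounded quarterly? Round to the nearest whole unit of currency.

i = 0.049/4 = 0.01225 per quarter; n = 18·4 = 72.
FV = 7230 × [(1+0.01225)^72 − 1] / 0.01225 × (1+i) = 7230 × 115.918425 = 838,090.2094
(annuity-due: payments at period start, so ×(1+i).)

CHF 838,090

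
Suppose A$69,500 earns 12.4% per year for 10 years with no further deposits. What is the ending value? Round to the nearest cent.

A$223,690.69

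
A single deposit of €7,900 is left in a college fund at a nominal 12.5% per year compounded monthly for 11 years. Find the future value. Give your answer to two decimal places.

€31,023.68

With 12 periods per year: i = 0.0104167, n = 132.
7,900 × (1+0.0104167)^132 = 7,900 × 3.927048 = 31,023.6758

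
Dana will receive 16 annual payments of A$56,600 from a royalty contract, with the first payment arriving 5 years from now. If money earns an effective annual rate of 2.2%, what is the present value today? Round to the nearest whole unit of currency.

A$693,399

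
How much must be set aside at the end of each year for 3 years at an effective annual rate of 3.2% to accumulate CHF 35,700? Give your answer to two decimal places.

CHF 11,527.20

FV-annuity factor = 3.097024; PMT = 35700 / 3.097024 = 11,527.1951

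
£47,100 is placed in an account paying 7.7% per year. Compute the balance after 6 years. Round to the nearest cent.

£73,504.70

47,100 × (1+0.077)^6 = 47,100 × 1.560609 = 73,504.7030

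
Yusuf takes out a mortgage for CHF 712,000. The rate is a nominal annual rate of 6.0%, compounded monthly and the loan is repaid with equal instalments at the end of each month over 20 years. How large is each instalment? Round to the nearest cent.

With 12 periods per year: i = 0.005, n = 240.
PMT = 712000 / ( [1 − (1+0.005)^(−240)] / 0.005 ) = 712000 / 139.580772 = 5,100.9891

CHF 5,100.99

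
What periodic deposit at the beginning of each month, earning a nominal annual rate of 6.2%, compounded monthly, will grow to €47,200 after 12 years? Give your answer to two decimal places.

€220.50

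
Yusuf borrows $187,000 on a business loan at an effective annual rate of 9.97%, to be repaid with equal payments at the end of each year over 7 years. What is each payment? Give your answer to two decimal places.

Annuity-PV factor = 4.873231; PMT = 187000 / 4.873231 = 38,372.8975

$38,372.90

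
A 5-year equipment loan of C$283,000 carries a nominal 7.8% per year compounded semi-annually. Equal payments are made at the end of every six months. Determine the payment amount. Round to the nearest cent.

C$34,717.86

i = 0.078/2 = 0.039 per half-year; n = 5·2 = 10.
Annuity-PV factor = 8.151424; PMT = 283000 / 8.151424 = 34,717.8603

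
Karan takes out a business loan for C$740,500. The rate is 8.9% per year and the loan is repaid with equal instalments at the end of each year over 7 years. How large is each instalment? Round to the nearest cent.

C$146,637.00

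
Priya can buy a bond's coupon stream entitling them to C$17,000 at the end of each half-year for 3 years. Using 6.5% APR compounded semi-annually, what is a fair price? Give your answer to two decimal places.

C$91,334.03

With 2 periods per year: i = 0.0325, n = 6.
Annuity factor a(6|0.0325) = 5.372590; PV = 17000 × 5.372590 = 91,334.0290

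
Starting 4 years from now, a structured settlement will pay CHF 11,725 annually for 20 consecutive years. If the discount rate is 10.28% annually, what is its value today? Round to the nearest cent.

CHF 73,027.03

PV at t=3 (ordinary 20-year annuity): 11725 × a(20|0.1028) = 11725 × 8.353358 = 97,943.1167
PV₀ = 97,943.1167 / (1+0.1028)^3 = 97,943.1167 / 1.341190 = 73,027.0316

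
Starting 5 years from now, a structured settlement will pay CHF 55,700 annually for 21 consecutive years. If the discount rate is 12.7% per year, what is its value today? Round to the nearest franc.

Value one period before first payment (t=4): 55700 × [1 − (1+0.127)^(−21)] / 0.127 = 55700 × 7.234584 = 402,966.3414
Discount back 4 years: 402,966.3414 × (1+0.127)^(−4) = 402,966.3414 × 0.619875 = 249,788.8842

CHF 249,789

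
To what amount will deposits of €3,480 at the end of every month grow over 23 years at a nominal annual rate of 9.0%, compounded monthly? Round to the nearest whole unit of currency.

€3,184,826

i = 0.09/12 = 0.0075 per month; n = 23·12 = 276.
Accumulation factor s(276|0.0075) = 915.179777; FV = 3480 × 915.179777 = 3,184,825.6231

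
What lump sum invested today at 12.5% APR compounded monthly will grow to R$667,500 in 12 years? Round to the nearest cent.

R$150,099.45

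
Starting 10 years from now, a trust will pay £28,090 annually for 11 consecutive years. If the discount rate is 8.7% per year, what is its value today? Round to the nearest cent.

PV at t=9 (ordinary 11-year annuity): 28090 × a(11|0.087) = 28090 × 6.902740 = 193,897.9796
PV₀ = 193,897.9796 / (1+0.087)^9 = 193,897.9796 / 2.118683 = 91,518.1826

£91,518.18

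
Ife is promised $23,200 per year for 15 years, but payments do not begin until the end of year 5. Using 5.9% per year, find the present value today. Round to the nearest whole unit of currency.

$180,329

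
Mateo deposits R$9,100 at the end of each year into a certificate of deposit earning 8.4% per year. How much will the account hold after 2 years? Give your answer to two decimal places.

R$18,964.40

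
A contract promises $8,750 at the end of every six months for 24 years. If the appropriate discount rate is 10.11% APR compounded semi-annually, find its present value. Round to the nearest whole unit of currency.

With 2 periods per year: i = 0.05055, n = 48.
PV = PMT · [1 − (1+i)^(−n)] / i = 8750 · 17.927684 = 156,867.2349

$156,867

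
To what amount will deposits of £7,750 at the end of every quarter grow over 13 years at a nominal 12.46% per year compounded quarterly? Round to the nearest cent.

£977,455.63

i = 0.1246/4 = 0.03115 per quarter; n = 13·4 = 52.
FV = PMT · [(1+i)^n − 1] / i = 7750 · 126.123307 = 977,455.6281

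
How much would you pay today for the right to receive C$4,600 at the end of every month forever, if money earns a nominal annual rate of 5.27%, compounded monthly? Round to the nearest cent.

Periodic rate i = 0.0527/12 = 0.00439167.
PV = C/r = 4600/0.00439167 = 1,047,438.3302

C$1,047,438.33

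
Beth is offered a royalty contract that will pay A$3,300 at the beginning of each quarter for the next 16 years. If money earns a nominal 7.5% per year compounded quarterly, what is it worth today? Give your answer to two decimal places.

A$124,692.47

Periodic rate i = 0.075/4 = 0.01875; n = 16 × 4 = 64 periods.
PV = 3300 × [1 − (1+0.01875)^(−64)] / 0.01875 × (1+i) = 3300 × 37.785598 = 124,692.4744
(Beginning-of-period payments → annuity-due factor ×(1+i).)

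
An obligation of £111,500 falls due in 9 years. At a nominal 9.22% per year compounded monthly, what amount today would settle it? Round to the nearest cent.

£48,783.70

Periodic rate i = 0.0922/12 = 0.00768333; n = 9 × 12 = 108 periods.
Discount factor = (1+0.00768333)^(−108) = 0.437522; PV = 111,500 × 0.437522 = 48,783.6966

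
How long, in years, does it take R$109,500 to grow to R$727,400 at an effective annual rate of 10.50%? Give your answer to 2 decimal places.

n = ln(727400/109500) / ln(1+0.105) = ln(6.64292) / 0.099845 = 18.9649 years

18.96 years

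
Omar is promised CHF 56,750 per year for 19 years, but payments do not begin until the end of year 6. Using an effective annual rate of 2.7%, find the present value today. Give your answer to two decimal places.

CHF 730,763.48

Value one period before first payment (t=5): 56750 × [1 − (1+0.027)^(−19)] / 0.027 = 56750 × 14.711711 = 834,889.6066
Discount back 5 years: 834,889.6066 × (1+0.027)^(−5) = 834,889.6066 × 0.875282 = 730,763.4822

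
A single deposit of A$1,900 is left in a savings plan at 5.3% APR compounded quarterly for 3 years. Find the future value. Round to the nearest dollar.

Periodic rate i = 0.053/4 = 0.01325; n = 3 × 4 = 12 periods.
FV = 1,900 × (1 + 0.01325)^12 = 2,225.1175

A$2,225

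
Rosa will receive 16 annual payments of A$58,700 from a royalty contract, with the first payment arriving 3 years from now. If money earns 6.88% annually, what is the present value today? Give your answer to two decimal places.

A$489,309.32

Value one period before first payment (t=2): 58700 × [1 − (1+0.0688)^(−16)] / 0.0688 = 58700 × 9.522222 = 558,954.4027
PV₀ = 558,954.4027 / (1+0.0688)^2 = 558,954.4027 / 1.142333 = 489,309.3235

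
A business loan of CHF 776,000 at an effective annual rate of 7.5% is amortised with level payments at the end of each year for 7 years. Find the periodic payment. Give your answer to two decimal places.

CHF 146,509.04

Annuity-PV factor = 5.296601; PMT = 776000 / 5.296601 = 146,509.0447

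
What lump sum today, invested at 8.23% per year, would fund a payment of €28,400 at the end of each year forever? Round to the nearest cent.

PV = C/r = 28400/0.0823 = 345,078.9793

€345,078.98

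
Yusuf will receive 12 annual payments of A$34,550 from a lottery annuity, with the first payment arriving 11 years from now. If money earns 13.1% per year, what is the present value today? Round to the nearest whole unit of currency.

A$59,431

Value one period before first payment (t=10): 34550 × [1 − (1+0.131)^(−12)] / 0.131 = 34550 × 5.891069 = 203,536.4372
PV₀ = 203,536.4372 / (1+0.131)^10 = 203,536.4372 / 3.424728 = 59,431.4216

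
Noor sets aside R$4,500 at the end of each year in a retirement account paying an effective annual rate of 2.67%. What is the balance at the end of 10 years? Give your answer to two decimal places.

Accumulation factor s(10|0.0267) = 11.291175; FV = 4500 × 11.291175 = 50,810.2872

R$50,810.29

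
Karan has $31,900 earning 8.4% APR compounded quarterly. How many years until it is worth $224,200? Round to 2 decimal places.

23.46 years

Periodic rate i = 0.084/4 = 0.021.
n = ln(224200/31900) / ln(1+0.021) = ln(7.02821) / 0.020783 = 93.8255 quarters
= 93.8255/4 years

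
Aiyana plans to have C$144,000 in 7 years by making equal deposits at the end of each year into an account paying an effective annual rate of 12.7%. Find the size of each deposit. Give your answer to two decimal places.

FV-annuity factor = 10.308907; PMT = 144000 / 10.308907 = 13,968.5033

C$13,968.50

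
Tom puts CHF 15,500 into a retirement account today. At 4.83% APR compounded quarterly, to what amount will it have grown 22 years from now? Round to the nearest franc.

i = 0.0483/4 = 0.012075 per quarter; n = 22·4 = 88.
FV = 15,500 × (1 + 0.012075)^88 = 44,570.6583

CHF 44,571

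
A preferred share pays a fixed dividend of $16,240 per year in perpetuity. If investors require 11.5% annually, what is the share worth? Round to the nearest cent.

PV = PMT / i = 16240 / 0.115 = 141,217.3913

$141,217.39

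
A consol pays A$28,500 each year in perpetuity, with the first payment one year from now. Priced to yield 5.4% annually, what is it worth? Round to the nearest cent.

PV = PMT / i = 28500 / 0.054 = 527,777.7778

A$527,777.78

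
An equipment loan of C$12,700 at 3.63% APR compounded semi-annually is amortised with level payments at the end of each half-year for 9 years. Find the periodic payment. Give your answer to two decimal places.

C$833.40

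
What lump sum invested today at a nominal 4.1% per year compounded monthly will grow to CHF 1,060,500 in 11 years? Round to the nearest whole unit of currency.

CHF 676,048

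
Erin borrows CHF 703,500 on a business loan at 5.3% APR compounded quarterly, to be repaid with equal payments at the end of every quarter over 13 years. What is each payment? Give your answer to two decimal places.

i = 0.053/4 = 0.01325 per quarter; n = 13·4 = 52.
Annuity-PV factor = 37.407185; PMT = 703500 / 37.407185 = 18,806.5473

CHF 18,806.55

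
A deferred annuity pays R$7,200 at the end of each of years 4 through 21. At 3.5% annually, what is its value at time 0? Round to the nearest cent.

R$85,653.63

Value one period before first payment (t=3): 7200 × [1 − (1+0.035)^(−18)] / 0.035 = 7200 × 13.189682 = 94,965.7084
Discount back 3 years: 94,965.7084 × (1+0.035)^(−3) = 94,965.7084 × 0.901943 = 85,653.6280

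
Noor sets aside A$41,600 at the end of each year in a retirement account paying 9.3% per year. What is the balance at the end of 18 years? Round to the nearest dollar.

Accumulation factor s(18|0.093) = 42.541514; FV = 41600 × 42.541514 = 1,769,726.9898

A$1,769,727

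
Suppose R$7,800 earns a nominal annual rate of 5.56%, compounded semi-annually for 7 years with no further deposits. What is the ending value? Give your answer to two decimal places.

Periodic rate i = 0.0556/2 = 0.0278; n = 7 × 2 = 14 periods.
FV = 7,800 × (1 + 0.0278)^14 = 11,450.2558

R$11,450.26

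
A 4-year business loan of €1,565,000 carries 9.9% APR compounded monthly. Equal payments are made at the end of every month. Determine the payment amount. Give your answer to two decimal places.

€39,617.33

Periodic rate i = 0.099/12 = 0.00825; n = 4 × 12 = 48 periods.
Annuity-PV factor = 39.502917; PMT = 1.565e+06 / 39.502917 = 39,617.3271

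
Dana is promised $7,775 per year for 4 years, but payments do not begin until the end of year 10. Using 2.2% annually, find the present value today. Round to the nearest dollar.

$24,222

Value one period before first payment (t=9): 7775 × [1 − (1+0.022)^(−4)] / 0.022 = 7775 × 3.789320 = 29,461.9631
Discount back 9 years: 29,461.9631 × (1+0.022)^(−9) = 29,461.9631 × 0.822133 = 24,221.6442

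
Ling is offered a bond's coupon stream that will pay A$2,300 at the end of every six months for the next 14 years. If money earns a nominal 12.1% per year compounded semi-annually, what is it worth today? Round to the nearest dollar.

A$30,677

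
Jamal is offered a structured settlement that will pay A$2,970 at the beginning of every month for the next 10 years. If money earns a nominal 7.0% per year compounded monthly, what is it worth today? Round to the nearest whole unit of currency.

A$257,287

i = 0.07/12 = 0.00583333 per month; n = 10·12 = 120.
PV = PMT · [1 − (1+i)^(−n)] / i × (1+i) = 2970 · 86.628758 = 257,287.4109
(annuity-due: payments at period start, so ×(1+i).)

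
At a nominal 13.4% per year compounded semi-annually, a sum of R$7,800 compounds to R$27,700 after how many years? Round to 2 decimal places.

9.77 years

Periodic rate i = 0.134/2 = 0.067.
(1+i)^n = 27700/7800 = 3.55128, so n = ln 3.55128 / ln 1.067 = 19.5419 half-years
= 19.5419/2 years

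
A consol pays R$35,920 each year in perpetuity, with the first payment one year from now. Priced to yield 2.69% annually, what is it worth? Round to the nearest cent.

PV = C/r = 35920/0.0269 = 1,335,315.9851

R$1,335,315.99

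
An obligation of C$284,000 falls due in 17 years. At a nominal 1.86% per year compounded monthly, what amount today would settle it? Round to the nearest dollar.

C$207,062

i = 0.0186/12 = 0.00155 per month; n = 17·12 = 204.
PV = 284,000 / (1 + 0.00155)^204 = 284,000 / 1.371569 = 207,062.1605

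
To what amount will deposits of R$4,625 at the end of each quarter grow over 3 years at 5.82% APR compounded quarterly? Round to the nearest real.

R$60,164

Periodic rate i = 0.0582/4 = 0.01455; n = 3 × 4 = 12 periods.
FV = PMT · [(1+i)^n − 1] / i = 4625 · 13.008435 = 60,164.0137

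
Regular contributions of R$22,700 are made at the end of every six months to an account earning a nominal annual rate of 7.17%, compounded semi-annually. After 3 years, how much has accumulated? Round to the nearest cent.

R$149,006.33

With 2 periods per year: i = 0.03585, n = 6.
FV = PMT · [(1+i)^n − 1] / i = 22700 · 6.564156 = 149,006.3309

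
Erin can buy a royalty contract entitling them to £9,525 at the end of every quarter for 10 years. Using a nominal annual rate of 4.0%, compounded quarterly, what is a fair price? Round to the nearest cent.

£312,750.39

Periodic rate i = 0.04/4 = 0.01; n = 10 × 4 = 40 periods.
PV = PMT · [1 − (1+i)^(−n)] / i = 9525 · 32.834686 = 312,750.3852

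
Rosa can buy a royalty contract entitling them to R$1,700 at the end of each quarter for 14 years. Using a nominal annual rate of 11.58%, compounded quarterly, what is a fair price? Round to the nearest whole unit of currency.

With 4 periods per year: i = 0.02895, n = 56.
PV = PMT · [1 − (1+i)^(−n)] / i = 1700 · 27.555612 = 46,844.5408

R$46,845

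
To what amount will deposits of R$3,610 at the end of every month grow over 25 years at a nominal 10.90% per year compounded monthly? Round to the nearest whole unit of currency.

R$5,591,811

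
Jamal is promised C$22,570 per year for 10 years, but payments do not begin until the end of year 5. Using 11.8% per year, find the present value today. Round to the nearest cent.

Value one period before first payment (t=4): 22570 × [1 − (1+0.118)^(−10)] / 0.118 = 22570 × 5.696783 = 128,576.3872
Discount back 4 years: 128,576.3872 × (1+0.118)^(−4) = 128,576.3872 × 0.640078 = 82,298.8950

C$82,298.90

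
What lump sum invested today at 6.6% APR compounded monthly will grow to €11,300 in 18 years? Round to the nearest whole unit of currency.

With 12 periods per year: i = 0.0055, n = 216.
PV = FV·(1+i)^(−n) = 11,300 × 0.305824 = 3,455.8132

€3,456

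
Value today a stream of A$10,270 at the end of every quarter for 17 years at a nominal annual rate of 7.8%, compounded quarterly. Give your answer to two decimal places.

A$385,020.71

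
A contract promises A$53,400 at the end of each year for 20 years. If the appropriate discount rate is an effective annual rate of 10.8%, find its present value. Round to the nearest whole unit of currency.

PV = PMT · [1 − (1+i)^(−n)] / i = 53400 · 8.068618 = 430,864.1853

A$430,864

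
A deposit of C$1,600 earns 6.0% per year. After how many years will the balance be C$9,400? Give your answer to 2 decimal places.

(1+i)^n = 9400/1600 = 5.87500, so n = ln 5.87500 / ln 1.06 = 30.3885 years

30.39 years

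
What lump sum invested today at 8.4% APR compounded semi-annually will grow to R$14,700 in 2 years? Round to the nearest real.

R$12,469

With 2 periods per year: i = 0.042, n = 4.
PV = 14,700 / (1 + 0.042)^4 = 14,700 / 1.178883 = 12,469.4259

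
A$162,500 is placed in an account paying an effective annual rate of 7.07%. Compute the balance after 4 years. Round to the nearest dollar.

FV = 162,500 × (1 + 0.0707)^4 = 213,562.2934

A$213,562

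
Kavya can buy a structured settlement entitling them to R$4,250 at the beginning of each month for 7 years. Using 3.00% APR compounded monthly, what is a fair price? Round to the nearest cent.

Periodic rate i = 0.03/12 = 0.0025; n = 7 × 12 = 84 periods.
Annuity factor a(84|0.0025) × (1+i) = 75.870524; PV = 4250 × 75.870524 = 322,449.7271
(Beginning-of-period payments → annuity-due factor ×(1+i).)

R$322,449.73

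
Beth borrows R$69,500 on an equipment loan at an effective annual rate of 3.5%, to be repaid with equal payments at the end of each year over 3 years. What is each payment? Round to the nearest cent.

R$24,806.93

PMT = 69500 / ( [1 − (1+0.035)^(−3)] / 0.035 ) = 69500 / 2.801637 = 24,806.9255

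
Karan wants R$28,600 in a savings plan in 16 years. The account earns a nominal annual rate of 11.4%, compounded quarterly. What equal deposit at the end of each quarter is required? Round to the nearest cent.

R$161.71

Periodic rate i = 0.114/4 = 0.0285; n = 16 × 4 = 64 periods.
PMT = 28600 / ( [(1+0.0285)^64 − 1] / 0.0285 ) = 28600 / 176.860653 = 161.7092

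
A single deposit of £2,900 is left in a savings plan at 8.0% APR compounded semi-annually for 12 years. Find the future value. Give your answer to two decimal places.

Periodic rate i = 0.08/2 = 0.04; n = 12 × 2 = 24 periods.
FV = 2,900 × (1 + 0.04)^24 = 7,433.5821

£7,433.58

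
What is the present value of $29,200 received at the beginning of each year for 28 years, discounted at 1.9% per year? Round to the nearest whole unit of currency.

PV = PMT · [1 − (1+i)^(−n)] / i × (1+i) = 29200 · 21.969208 = 641,500.8774
(Beginning-of-period payments → annuity-due factor ×(1+i).)

$641,501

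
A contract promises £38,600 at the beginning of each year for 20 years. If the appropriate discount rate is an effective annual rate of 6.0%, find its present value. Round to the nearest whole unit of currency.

£469,303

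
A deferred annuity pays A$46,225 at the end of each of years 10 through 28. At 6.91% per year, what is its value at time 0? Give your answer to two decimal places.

A$263,623.50

PV at t=9 (ordinary 19-year annuity): 46225 × a(19|0.0691) = 46225 × 10.405721 = 481,004.4480
PV₀ = 481,004.4480 / (1+0.0691)^9 = 481,004.4480 / 1.824589 = 263,623.5030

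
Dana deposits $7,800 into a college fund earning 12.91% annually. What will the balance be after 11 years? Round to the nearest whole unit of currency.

$29,659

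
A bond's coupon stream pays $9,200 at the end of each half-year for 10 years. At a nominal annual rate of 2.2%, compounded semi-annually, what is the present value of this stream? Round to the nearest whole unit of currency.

Periodic rate i = 0.022/2 = 0.011; n = 10 × 2 = 20 periods.
PV = 9200 × [1 − (1+0.011)^(−20)] / 0.011 = 9200 × 17.865149 = 164,359.3699

$164,359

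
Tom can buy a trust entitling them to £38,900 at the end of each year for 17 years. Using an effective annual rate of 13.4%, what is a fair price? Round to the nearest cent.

PV = PMT · [1 − (1+i)^(−n)] / i = 38900 · 6.582706 = 256,067.2482

£256,067.25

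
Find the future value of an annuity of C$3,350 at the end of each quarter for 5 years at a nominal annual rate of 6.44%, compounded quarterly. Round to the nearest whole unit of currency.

Periodic rate i = 0.0644/4 = 0.0161; n = 5 × 4 = 20 periods.
FV = 3350 × [(1+0.0161)^20 − 1] / 0.0161 = 3350 × 23.375804 = 78,308.9433

C$78,309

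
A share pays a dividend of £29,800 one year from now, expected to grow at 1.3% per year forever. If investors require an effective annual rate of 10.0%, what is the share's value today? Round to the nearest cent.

PV = PMT / (i − g) = 29800 / (0.1 − 0.013) = 29800 / 0.087000 = 342,528.7356

£342,528.74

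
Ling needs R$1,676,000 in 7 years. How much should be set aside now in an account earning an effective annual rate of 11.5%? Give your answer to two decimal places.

PV = FV·(1+i)^(−n) = 1,676,000 × 0.466741 = 782,257.8727

R$782,257.87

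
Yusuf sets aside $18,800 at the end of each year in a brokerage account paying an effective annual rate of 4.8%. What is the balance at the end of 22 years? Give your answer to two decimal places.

$706,997.17

Accumulation factor s(22|0.048) = 37.606233; FV = 18800 × 37.606233 = 706,997.1713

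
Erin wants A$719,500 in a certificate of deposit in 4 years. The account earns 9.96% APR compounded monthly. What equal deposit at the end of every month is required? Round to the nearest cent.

A$12,262.71

i = 0.0996/12 = 0.0083 per month; n = 4·12 = 48.
PMT = 719500 / ( [(1+0.0083)^48 − 1] / 0.0083 ) = 719500 / 58.673815 = 12,262.7105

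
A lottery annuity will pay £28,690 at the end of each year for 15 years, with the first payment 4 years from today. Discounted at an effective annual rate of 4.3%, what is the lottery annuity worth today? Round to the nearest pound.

£275,331

PV at t=3 (ordinary 15-year annuity): 28690 × a(15|0.043) = 28690 × 10.888741 = 312,397.9831
PV₀ = 312,397.9831 / (1+0.043)^3 = 312,397.9831 / 1.134627 = 275,331.1166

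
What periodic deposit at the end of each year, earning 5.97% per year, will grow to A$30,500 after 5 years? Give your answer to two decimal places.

PMT = 30500 / ( [(1+0.0597)^5 − 1] / 0.0597 ) = 30500 / 5.633717 = 5,413.8320

A$5,413.83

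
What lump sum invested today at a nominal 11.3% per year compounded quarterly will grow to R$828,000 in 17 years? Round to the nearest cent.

Periodic rate i = 0.113/4 = 0.02825; n = 17 × 4 = 68 periods.
Discount factor = (1+0.02825)^(−68) = 0.150414; PV = 828,000 × 0.150414 = 124,542.4774

R$124,542.48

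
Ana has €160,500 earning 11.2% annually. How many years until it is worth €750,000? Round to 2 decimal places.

14.52 years

n = ln(750000/160500) / ln(1+0.112) = ln(4.67290) / 0.106160 = 14.5231 years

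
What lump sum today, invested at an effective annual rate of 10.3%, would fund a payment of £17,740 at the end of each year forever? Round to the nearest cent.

£172,233.01

PV = PMT / i = 17740 / 0.103 = 172,233.0097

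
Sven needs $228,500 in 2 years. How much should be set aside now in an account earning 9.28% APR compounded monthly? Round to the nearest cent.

With 12 periods per year: i = 0.00773333, n = 24.
PV = 228,500 / (1 + 0.00773333)^24 = 228,500 / 1.203081 = 189,928.9747

$189,928.97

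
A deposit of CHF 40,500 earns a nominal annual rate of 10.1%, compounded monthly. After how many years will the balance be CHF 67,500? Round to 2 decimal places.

Periodic rate i = 0.101/12 = 0.00841667.
n = ln(67500/40500) / ln(1+0.00841667) = ln(1.66667) / 0.008381 = 60.9472 months
= 60.9472/12 years

5.08 years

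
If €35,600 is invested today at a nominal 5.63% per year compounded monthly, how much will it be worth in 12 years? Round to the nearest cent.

i = 0.0563/12 = 0.00469167 per month; n = 12·12 = 144.
FV = 35,600 × (1 + 0.00469167)^144 = 69,851.0929

€69,851.09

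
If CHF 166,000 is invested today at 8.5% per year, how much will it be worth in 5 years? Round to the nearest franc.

CHF 249,607

FV = PV·(1+i)^n = 166,000 × 1.503657 = 249,607.0106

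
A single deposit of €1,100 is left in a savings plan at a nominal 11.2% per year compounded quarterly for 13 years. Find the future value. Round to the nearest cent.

€4,624.18

i = 0.112/4 = 0.028 per quarter; n = 13·4 = 52.
FV = PV·(1+i)^n = 1,100 × 4.203799 = 4,624.1791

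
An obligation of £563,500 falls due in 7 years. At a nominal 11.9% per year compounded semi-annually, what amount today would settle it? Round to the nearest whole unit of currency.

£250,888

Periodic rate i = 0.119/2 = 0.0595; n = 7 × 2 = 14 periods.
Discount factor = (1+0.0595)^(−14) = 0.445232; PV = 563,500 × 0.445232 = 250,888.3329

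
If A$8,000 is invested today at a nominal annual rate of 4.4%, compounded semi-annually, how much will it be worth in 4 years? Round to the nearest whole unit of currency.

A$9,521

With 2 periods per year: i = 0.022, n = 8.
8,000 × (1+0.022)^8 = 8,000 × 1.190165 = 9,521.3198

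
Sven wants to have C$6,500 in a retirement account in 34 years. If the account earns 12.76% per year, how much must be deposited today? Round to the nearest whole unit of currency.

C$110

PV = FV·(1+i)^(−n) = 6,500 × 0.016855 = 109.5572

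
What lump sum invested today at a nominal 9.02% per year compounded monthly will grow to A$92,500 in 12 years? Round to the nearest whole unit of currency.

A$31,464

Periodic rate i = 0.0902/12 = 0.00751667; n = 12 × 12 = 144 periods.
PV = 92,500 / (1 + 0.00751667)^144 = 92,500 / 2.939831 = 31,464.3888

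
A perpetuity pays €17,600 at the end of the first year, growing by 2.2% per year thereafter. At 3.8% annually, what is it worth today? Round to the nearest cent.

PV = D₁/(r − g) = 17600/(0.038 − 0.022) = 1,100,000.0000

€1,100,000.00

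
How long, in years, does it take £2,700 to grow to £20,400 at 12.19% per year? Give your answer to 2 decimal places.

17.58 years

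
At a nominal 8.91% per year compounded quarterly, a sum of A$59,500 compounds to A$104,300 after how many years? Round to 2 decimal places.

Periodic rate i = 0.0891/4 = 0.022275.
(1+i)^n = 104300/59500 = 1.75294, so n = ln 1.75294 / ln 1.02228 = 25.4780 quarters
= 25.4780/4 years

6.37 years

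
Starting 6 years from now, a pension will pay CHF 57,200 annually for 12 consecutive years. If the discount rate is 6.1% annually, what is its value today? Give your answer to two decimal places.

Value one period before first payment (t=5): 57200 × [1 − (1+0.061)^(−12)] / 0.061 = 57200 × 8.338071 = 476,937.6852
PV₀ = 476,937.6852 / (1+0.061)^5 = 476,937.6852 / 1.344550 = 354,719.2194

CHF 354,719.22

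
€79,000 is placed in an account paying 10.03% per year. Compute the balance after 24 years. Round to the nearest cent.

€783,238.09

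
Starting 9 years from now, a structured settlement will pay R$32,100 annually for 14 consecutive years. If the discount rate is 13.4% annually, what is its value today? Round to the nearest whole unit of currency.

R$72,535

PV at t=8 (ordinary 14-year annuity): 32100 × a(14|0.134) = 32100 × 6.179433 = 198,359.8033
PV₀ = 198,359.8033 / (1+0.134)^8 = 198,359.8033 / 2.734667 = 72,535.2701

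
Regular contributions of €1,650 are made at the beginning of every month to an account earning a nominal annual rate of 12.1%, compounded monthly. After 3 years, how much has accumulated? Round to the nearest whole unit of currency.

Periodic rate i = 0.121/12 = 0.0100833; n = 3 × 12 = 36 periods.
FV = PMT · [(1+i)^n − 1] / i × (1+i) = 1650 · 43.577974 = 71,903.6564
(annuity-due: payments at period start, so ×(1+i).)

€71,904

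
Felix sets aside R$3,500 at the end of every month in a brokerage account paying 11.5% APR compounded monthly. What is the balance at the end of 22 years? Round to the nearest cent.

Periodic rate i = 0.115/12 = 0.00958333; n = 22 × 12 = 264 periods.
FV = PMT · [(1+i)^n − 1] / i = 3500 · 1189.898456 = 4,164,644.5965

R$4,164,644.60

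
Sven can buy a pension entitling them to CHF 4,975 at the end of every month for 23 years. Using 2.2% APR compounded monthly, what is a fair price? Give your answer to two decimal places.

i = 0.022/12 = 0.00183333 per month; n = 23·12 = 276.
PV = 4975 × [1 − (1+0.00183333)^(−276)] / 0.00183333 = 4975 × 216.446323 = 1,076,820.4571

CHF 1,076,820.46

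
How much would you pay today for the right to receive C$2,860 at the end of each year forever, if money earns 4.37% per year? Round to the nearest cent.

C$65,446.22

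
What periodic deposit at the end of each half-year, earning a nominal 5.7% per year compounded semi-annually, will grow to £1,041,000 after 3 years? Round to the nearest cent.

£161,543.21

i = 0.057/2 = 0.0285 per half-year; n = 3·2 = 6.
FV-annuity factor = 6.444096; PMT = 1.041e+06 / 6.444096 = 161,543.2119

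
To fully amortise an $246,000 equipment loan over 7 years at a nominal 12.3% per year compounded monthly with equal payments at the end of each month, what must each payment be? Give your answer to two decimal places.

i = 0.123/12 = 0.01025 per month; n = 7·12 = 84.
Annuity-PV factor = 56.136982; PMT = 246000 / 56.136982 = 4,382.1380

$4,382.14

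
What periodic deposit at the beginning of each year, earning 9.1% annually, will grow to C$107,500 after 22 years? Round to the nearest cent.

C$1,547.48

FV-annuity factor × (1+i) = 69.467888; PMT = 107500 / 69.467888 = 1,547.4776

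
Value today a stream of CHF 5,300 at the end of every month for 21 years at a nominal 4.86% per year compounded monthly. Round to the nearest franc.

i = 0.0486/12 = 0.00405 per month; n = 21·12 = 252.
PV = PMT · [1 − (1+i)^(−n)] / i = 5300 · 157.747603 = 836,062.2941

CHF 836,062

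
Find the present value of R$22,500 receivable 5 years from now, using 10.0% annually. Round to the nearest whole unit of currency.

Discount factor = (1+0.1)^(−5) = 0.620921; PV = 22,500 × 0.620921 = 13,970.7298

R$13,971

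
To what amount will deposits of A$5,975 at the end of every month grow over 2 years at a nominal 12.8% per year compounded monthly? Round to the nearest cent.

With 12 periods per year: i = 0.0106667, n = 24.
FV = PMT · [(1+i)^n − 1] / i = 5975 · 27.187752 = 162,446.8157

A$162,446.82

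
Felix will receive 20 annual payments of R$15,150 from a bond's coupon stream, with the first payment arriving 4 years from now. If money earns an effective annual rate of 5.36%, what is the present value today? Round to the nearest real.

R$156,613

Value one period before first payment (t=3): 15150 × [1 − (1+0.0536)^(−20)] / 0.0536 = 15150 × 12.090428 = 183,169.9804
PV₀ = 183,169.9804 / (1+0.0536)^3 = 183,169.9804 / 1.169573 = 156,612.7131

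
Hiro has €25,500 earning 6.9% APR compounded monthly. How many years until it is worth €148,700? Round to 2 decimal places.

Periodic rate i = 0.069/12 = 0.00575.
(1+i)^n = 148700/25500 = 5.83137, so n = ln 5.83137 / ln 1.00575 = 307.5334 months
= 307.5334/12 years

25.63 years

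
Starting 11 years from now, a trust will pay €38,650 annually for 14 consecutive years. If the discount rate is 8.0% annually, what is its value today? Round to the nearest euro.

Value one period before first payment (t=10): 38650 × [1 − (1+0.08)^(−14)] / 0.08 = 38650 × 8.244237 = 318,639.7594
Discount back 10 years: 318,639.7594 × (1+0.08)^(−10) = 318,639.7594 × 0.463193 = 147,591.8616

€147,592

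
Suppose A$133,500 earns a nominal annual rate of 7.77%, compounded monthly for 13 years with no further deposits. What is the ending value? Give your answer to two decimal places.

A$365,382.71

With 12 periods per year: i = 0.006475, n = 156.
FV = PV·(1+i)^n = 133,500 × 2.736949 = 365,382.7109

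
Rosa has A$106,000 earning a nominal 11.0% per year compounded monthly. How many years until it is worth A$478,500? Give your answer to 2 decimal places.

13.76 years

Periodic rate i = 0.11/12 = 0.00916667.
n = ln(478500/106000) / ln(1+0.00916667) = ln(4.51415) / 0.009125 = 165.1761 months
= 165.1761/12 years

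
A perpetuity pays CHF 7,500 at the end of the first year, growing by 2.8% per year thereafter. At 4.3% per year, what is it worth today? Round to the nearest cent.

CHF 500,000.00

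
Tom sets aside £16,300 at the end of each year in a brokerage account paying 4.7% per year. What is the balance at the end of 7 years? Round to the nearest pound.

Accumulation factor s(7|0.047) = 8.068053; FV = 16300 × 8.068053 = 131,509.2622

£131,509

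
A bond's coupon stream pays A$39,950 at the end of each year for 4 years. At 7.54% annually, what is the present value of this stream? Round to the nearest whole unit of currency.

A$133,686

PV = 39950 × [1 − (1+0.0754)^(−4)] / 0.0754 = 39950 × 3.346325 = 133,685.6960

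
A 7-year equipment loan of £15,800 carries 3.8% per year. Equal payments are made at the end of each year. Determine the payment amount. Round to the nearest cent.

Annuity-PV factor = 6.046668; PMT = 15800 / 6.046668 = 2,613.0094

£2,613.01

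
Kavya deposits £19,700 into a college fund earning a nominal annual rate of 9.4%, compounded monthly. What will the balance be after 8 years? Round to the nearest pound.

With 12 periods per year: i = 0.00783333, n = 96.
FV = 19,700 × (1 + 0.00783333)^96 = 41,666.1311

£41,666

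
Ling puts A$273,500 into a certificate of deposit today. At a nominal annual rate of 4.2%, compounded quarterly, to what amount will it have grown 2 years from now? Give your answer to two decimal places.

With 4 periods per year: i = 0.0105, n = 8.
273,500 × (1+0.0105)^8 = 273,500 × 1.087153 = 297,336.2594

A$297,336.26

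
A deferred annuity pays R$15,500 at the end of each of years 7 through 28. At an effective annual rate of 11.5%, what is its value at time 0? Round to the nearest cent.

Value one period before first payment (t=6): 15500 × [1 − (1+0.115)^(−22)] / 0.115 = 15500 × 7.902685 = 122,491.6212
Discount back 6 years: 122,491.6212 × (1+0.115)^(−6) = 122,491.6212 × 0.520416 = 63,746.6224

R$63,746.62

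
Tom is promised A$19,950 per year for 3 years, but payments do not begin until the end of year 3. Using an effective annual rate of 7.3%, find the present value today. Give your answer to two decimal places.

A$45,225.53

PV at t=2 (ordinary 3-year annuity): 19950 × a(3|0.073) = 19950 × 2.609998 = 52,069.4612
PV₀ = 52,069.4612 / (1+0.073)^2 = 52,069.4612 / 1.151329 = 45,225.5273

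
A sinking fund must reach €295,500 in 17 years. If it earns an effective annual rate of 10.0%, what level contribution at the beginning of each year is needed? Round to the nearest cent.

€6,625.68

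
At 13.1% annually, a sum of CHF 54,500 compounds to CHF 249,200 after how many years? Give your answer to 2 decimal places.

12.35 years

n = ln(249200/54500) / ln(1+0.131) = ln(4.57248) / 0.123102 = 12.3479 years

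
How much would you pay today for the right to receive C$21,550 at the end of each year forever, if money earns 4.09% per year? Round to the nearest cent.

C$526,894.87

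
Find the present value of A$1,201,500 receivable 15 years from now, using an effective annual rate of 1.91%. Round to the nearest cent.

A$904,631.59

Discount factor = (1+0.0191)^(−15) = 0.752919; PV = 1,201,500 × 0.752919 = 904,631.5940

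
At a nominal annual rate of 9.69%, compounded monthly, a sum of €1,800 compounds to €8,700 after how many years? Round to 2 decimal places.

Periodic rate i = 0.0969/12 = 0.008075.
n = ln(8700/1800) / ln(1+0.008075) = ln(4.83333) / 0.008043 = 195.8996 months
= 195.8996/12 years

16.32 years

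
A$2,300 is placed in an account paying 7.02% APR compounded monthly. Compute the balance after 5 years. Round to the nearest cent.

With 12 periods per year: i = 0.00585, n = 60.
FV = PV·(1+i)^n = 2,300 × 1.419035 = 3,263.7813

A$3,263.78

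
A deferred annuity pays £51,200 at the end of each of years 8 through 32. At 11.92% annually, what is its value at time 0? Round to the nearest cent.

Value one period before first payment (t=7): 51200 × [1 − (1+0.1192)^(−25)] / 0.1192 = 51200 × 7.886883 = 403,808.4125
PV₀ = 403,808.4125 / (1+0.1192)^7 = 403,808.4125 / 2.199652 = 183,578.3457

£183,578.35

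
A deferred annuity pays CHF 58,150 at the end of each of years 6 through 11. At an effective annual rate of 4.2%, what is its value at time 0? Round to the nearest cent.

Value one period before first payment (t=5): 58150 × [1 − (1+0.042)^(−6)] / 0.042 = 58150 × 5.208177 = 302,855.4779
Discount back 5 years: 302,855.4779 × (1+0.042)^(−5) = 302,855.4779 × 0.814069 = 246,545.3629

CHF 246,545.36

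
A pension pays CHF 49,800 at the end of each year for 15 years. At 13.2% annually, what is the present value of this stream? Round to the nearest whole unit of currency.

CHF 318,529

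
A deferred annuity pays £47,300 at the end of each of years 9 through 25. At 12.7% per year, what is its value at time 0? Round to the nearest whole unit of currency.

£124,361

PV at t=8 (ordinary 17-year annuity): 47300 × a(17|0.127) = 47300 × 6.842467 = 323,648.6947
PV₀ = 323,648.6947 / (1+0.127)^8 = 323,648.6947 / 2.602504 = 124,360.5206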